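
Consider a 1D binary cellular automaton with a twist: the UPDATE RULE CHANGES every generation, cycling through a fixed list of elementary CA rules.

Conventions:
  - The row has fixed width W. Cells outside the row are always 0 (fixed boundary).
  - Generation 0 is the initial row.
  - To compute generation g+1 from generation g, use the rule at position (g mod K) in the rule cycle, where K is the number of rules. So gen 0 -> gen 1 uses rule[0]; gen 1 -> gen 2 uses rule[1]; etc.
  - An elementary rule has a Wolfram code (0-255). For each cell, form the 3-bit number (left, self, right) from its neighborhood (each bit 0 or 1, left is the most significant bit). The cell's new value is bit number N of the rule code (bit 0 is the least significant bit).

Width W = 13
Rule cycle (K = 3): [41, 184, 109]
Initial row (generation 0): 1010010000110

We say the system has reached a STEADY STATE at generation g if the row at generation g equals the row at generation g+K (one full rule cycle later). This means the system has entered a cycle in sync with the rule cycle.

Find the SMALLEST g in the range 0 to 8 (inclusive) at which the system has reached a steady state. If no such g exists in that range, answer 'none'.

Answer: none

Derivation:
Gen 0: 1010010000110
Gen 1 (rule 41): 0100000110100
Gen 2 (rule 184): 0010000101010
Gen 3 (rule 109): 1010110111110
Gen 4 (rule 41): 0101101100000
Gen 5 (rule 184): 0011011010000
Gen 6 (rule 109): 1011111110111
Gen 7 (rule 41): 0110000001100
Gen 8 (rule 184): 0101000001010
Gen 9 (rule 109): 0111011101110
Gen 10 (rule 41): 0100110011000
Gen 11 (rule 184): 0010101010100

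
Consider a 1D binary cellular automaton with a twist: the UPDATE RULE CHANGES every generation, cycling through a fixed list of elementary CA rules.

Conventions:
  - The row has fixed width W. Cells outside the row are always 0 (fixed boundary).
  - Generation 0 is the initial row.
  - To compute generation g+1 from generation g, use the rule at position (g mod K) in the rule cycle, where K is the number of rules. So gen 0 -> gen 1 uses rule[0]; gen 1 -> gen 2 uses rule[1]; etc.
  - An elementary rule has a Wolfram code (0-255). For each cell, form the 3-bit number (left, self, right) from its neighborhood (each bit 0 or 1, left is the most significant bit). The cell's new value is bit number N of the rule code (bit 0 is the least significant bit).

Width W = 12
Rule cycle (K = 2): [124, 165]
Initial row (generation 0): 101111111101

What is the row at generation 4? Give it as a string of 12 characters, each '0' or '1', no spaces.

Answer: 000110000100

Derivation:
Gen 0: 101111111101
Gen 1 (rule 124): 111000000111
Gen 2 (rule 165): 010011110010
Gen 3 (rule 124): 011010011011
Gen 4 (rule 165): 000110000100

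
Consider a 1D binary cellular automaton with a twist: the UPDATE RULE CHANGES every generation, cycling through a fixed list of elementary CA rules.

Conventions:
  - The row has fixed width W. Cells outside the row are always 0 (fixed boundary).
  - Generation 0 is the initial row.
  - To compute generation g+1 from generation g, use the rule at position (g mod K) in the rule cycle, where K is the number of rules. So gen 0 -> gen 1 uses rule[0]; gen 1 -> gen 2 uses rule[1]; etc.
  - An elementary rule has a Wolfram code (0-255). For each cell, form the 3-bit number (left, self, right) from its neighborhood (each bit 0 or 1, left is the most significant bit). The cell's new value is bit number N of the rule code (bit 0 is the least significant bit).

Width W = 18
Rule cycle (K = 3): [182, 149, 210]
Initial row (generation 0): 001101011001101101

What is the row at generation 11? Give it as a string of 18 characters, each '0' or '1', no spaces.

Answer: 010100111100010011

Derivation:
Gen 0: 001101011001101101
Gen 1 (rule 182): 010011100110010011
Gen 2 (rule 149): 011001010001011000
Gen 3 (rule 210): 101110001010001100
Gen 4 (rule 182): 110101011111010010
Gen 5 (rule 149): 000101001110011011
Gen 6 (rule 210): 001000110111101001
Gen 7 (rule 182): 011101001011011111
Gen 8 (rule 149): 001001101000001110
Gen 9 (rule 210): 010110100100010111
Gen 10 (rule 182): 111001111110111010
Gen 11 (rule 149): 010100111100010011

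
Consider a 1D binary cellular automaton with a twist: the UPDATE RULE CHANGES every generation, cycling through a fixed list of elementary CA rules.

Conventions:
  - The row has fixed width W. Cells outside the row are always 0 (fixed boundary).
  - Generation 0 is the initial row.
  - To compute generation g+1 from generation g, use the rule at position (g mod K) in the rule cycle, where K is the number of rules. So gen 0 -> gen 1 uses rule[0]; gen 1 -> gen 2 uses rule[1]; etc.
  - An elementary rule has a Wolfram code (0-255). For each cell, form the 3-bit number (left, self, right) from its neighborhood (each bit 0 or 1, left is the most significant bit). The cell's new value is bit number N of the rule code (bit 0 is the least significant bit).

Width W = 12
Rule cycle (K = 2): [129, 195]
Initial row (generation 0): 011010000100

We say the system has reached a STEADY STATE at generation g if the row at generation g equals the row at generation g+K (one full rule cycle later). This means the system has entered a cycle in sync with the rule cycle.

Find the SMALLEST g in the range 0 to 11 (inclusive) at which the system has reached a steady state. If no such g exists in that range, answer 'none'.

Gen 0: 011010000100
Gen 1 (rule 129): 000000110001
Gen 2 (rule 195): 111111010110
Gen 3 (rule 129): 011110000000
Gen 4 (rule 195): 101110111111
Gen 5 (rule 129): 000100011110
Gen 6 (rule 195): 111001101110
Gen 7 (rule 129): 010000000100
Gen 8 (rule 195): 100111111001
Gen 9 (rule 129): 000011110000
Gen 10 (rule 195): 111101110111
Gen 11 (rule 129): 011000100010
Gen 12 (rule 195): 101011001100
Gen 13 (rule 129): 000000000001

Answer: none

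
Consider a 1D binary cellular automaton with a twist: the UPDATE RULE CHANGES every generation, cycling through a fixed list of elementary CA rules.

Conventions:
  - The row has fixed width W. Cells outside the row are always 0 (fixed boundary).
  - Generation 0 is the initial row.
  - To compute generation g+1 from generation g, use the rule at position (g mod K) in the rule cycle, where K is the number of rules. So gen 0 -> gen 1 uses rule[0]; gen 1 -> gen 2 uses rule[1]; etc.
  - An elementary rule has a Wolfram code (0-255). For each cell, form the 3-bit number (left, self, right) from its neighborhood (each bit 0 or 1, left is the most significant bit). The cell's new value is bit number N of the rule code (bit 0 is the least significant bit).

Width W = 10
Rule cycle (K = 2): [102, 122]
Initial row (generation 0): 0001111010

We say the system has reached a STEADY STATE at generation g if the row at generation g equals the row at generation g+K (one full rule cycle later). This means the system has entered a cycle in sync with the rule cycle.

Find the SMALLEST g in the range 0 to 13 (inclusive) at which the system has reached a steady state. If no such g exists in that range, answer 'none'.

Gen 0: 0001111010
Gen 1 (rule 102): 0010001110
Gen 2 (rule 122): 0101011011
Gen 3 (rule 102): 1111101101
Gen 4 (rule 122): 1000111110
Gen 5 (rule 102): 1001000010
Gen 6 (rule 122): 0110100101
Gen 7 (rule 102): 1011101111
Gen 8 (rule 122): 0110111001
Gen 9 (rule 102): 1011001011
Gen 10 (rule 122): 0111110111
Gen 11 (rule 102): 1000011001
Gen 12 (rule 122): 0100111110
Gen 13 (rule 102): 1101000010
Gen 14 (rule 122): 1110100101
Gen 15 (rule 102): 0011101111

Answer: none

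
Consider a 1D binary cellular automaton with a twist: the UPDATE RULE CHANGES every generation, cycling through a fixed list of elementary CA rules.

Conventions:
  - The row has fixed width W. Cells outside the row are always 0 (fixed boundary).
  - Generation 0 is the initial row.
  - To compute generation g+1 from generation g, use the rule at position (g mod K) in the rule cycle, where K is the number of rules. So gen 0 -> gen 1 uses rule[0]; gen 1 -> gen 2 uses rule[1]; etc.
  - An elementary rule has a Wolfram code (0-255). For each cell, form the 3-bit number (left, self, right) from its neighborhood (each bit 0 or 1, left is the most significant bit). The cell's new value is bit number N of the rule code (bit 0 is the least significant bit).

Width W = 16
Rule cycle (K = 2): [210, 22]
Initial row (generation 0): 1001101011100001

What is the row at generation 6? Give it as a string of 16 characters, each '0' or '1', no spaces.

Answer: 1111110111011100

Derivation:
Gen 0: 1001101011100001
Gen 1 (rule 210): 0110100001110010
Gen 2 (rule 22): 1000110010001111
Gen 3 (rule 210): 0101011101010111
Gen 4 (rule 22): 1101000001010000
Gen 5 (rule 210): 0100100010001000
Gen 6 (rule 22): 1111110111011100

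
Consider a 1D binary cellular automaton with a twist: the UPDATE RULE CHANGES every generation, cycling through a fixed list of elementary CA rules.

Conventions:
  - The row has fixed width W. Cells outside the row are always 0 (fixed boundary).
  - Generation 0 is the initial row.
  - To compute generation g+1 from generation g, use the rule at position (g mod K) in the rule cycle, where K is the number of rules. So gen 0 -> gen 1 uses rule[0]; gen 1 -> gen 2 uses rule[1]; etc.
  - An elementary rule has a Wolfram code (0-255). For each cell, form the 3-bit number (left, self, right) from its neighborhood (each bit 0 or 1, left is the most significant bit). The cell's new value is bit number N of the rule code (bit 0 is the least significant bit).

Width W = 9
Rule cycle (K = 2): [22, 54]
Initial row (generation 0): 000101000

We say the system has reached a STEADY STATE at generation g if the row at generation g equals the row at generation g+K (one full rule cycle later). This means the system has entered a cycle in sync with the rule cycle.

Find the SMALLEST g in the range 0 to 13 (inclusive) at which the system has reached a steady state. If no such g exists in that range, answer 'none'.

Gen 0: 000101000
Gen 1 (rule 22): 001101100
Gen 2 (rule 54): 010010010
Gen 3 (rule 22): 111111111
Gen 4 (rule 54): 000000000
Gen 5 (rule 22): 000000000
Gen 6 (rule 54): 000000000
Gen 7 (rule 22): 000000000
Gen 8 (rule 54): 000000000
Gen 9 (rule 22): 000000000
Gen 10 (rule 54): 000000000
Gen 11 (rule 22): 000000000
Gen 12 (rule 54): 000000000
Gen 13 (rule 22): 000000000
Gen 14 (rule 54): 000000000
Gen 15 (rule 22): 000000000

Answer: 4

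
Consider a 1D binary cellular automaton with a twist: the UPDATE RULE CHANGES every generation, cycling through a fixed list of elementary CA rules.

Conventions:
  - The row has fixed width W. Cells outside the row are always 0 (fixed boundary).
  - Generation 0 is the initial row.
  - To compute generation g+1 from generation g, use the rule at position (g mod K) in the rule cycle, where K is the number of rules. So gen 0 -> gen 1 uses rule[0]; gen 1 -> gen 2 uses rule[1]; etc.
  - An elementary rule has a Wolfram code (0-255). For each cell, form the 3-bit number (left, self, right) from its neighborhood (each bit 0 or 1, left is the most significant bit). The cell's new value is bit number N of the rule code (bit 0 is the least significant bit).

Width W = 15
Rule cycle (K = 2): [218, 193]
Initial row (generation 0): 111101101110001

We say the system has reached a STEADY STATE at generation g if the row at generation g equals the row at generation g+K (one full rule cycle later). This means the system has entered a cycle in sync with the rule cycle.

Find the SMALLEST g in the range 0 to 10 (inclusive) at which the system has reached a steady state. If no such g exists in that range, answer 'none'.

Gen 0: 111101101110001
Gen 1 (rule 218): 111101101111010
Gen 2 (rule 193): 011100100111000
Gen 3 (rule 218): 111111011111100
Gen 4 (rule 193): 011111001111101
Gen 5 (rule 218): 111111111111100
Gen 6 (rule 193): 011111111111101
Gen 7 (rule 218): 111111111111100
Gen 8 (rule 193): 011111111111101
Gen 9 (rule 218): 111111111111100
Gen 10 (rule 193): 011111111111101
Gen 11 (rule 218): 111111111111100
Gen 12 (rule 193): 011111111111101

Answer: 5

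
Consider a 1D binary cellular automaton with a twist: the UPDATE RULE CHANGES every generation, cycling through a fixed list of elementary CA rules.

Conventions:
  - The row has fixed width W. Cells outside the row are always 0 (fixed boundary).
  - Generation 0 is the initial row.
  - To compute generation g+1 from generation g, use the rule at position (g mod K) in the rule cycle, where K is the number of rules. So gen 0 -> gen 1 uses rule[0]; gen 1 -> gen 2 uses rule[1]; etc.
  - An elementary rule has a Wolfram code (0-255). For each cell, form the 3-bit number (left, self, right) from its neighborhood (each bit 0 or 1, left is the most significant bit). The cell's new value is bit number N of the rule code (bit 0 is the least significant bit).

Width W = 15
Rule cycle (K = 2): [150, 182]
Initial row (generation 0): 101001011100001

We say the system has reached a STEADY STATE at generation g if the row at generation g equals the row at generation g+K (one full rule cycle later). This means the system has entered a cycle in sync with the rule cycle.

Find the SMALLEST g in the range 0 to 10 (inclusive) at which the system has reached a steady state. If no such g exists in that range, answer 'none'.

Gen 0: 101001011100001
Gen 1 (rule 150): 101111001010011
Gen 2 (rule 182): 110110111111100
Gen 3 (rule 150): 000000011111010
Gen 4 (rule 182): 000000101110111
Gen 5 (rule 150): 000001100100010
Gen 6 (rule 182): 000010011110111
Gen 7 (rule 150): 000111101100010
Gen 8 (rule 182): 001011010010111
Gen 9 (rule 150): 011000011110010
Gen 10 (rule 182): 100100101101111
Gen 11 (rule 150): 111111100000110
Gen 12 (rule 182): 011111010001001

Answer: none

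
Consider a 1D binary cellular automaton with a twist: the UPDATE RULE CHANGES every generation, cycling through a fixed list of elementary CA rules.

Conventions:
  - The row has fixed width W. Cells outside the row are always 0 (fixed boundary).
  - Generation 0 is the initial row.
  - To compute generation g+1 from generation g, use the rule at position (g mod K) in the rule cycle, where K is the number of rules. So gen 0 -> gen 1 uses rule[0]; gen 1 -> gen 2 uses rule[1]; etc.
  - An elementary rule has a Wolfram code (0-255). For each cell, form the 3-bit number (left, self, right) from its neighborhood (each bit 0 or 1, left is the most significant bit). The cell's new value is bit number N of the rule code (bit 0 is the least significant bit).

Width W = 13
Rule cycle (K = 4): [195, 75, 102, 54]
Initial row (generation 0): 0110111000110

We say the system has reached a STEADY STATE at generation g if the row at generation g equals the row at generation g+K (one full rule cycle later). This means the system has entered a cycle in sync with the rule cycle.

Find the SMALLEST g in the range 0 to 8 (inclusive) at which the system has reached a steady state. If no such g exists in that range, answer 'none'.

Answer: none

Derivation:
Gen 0: 0110111000110
Gen 1 (rule 195): 1010011011010
Gen 2 (rule 75): 0000111011000
Gen 3 (rule 102): 0001001101000
Gen 4 (rule 54): 0011110011100
Gen 5 (rule 195): 1101110101101
Gen 6 (rule 75): 1101010001100
Gen 7 (rule 102): 0111110010100
Gen 8 (rule 54): 1000001111110
Gen 9 (rule 195): 0011110111110
Gen 10 (rule 75): 1110010100010
Gen 11 (rule 102): 0010111100110
Gen 12 (rule 54): 0111000011001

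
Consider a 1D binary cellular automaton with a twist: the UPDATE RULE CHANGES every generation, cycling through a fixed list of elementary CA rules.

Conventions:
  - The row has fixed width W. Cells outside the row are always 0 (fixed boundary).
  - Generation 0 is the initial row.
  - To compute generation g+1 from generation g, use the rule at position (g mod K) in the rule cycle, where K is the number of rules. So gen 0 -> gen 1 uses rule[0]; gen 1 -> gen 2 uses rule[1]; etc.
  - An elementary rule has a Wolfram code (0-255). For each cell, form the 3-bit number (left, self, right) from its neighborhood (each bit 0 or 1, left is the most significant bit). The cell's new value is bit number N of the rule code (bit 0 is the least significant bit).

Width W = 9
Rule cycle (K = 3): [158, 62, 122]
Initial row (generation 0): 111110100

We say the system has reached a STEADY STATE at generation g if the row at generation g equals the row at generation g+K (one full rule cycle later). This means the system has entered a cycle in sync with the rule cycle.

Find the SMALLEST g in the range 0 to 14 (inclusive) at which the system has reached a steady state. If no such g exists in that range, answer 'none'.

Gen 0: 111110100
Gen 1 (rule 158): 111100110
Gen 2 (rule 62): 100011101
Gen 3 (rule 122): 010110110
Gen 4 (rule 158): 110100101
Gen 5 (rule 62): 101111111
Gen 6 (rule 122): 011000001
Gen 7 (rule 158): 110100011
Gen 8 (rule 62): 101110110
Gen 9 (rule 122): 011011111
Gen 10 (rule 158): 110011110
Gen 11 (rule 62): 101110001
Gen 12 (rule 122): 011011010
Gen 13 (rule 158): 110010011
Gen 14 (rule 62): 101111110
Gen 15 (rule 122): 011000011
Gen 16 (rule 158): 110100110
Gen 17 (rule 62): 101111101

Answer: none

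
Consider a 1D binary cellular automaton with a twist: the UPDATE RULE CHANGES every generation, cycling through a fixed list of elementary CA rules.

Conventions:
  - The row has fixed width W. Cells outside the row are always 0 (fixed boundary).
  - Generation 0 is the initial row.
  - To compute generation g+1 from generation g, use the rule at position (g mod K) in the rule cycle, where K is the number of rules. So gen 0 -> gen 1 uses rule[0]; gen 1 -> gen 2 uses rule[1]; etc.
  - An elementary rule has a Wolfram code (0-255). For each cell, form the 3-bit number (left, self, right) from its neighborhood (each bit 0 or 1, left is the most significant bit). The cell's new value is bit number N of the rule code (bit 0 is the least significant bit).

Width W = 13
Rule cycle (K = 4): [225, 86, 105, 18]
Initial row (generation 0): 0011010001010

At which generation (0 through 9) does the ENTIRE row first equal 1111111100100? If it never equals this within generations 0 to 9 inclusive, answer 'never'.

Answer: 9

Derivation:
Gen 0: 0011010001010
Gen 1 (rule 225): 1001100100100
Gen 2 (rule 86): 1110111111110
Gen 3 (rule 105): 1011100000010
Gen 4 (rule 18): 0000010000101
Gen 5 (rule 225): 1111000110010
Gen 6 (rule 86): 0001101011111
Gen 7 (rule 105): 1101110110001
Gen 8 (rule 18): 0000000001010
Gen 9 (rule 225): 1111111100100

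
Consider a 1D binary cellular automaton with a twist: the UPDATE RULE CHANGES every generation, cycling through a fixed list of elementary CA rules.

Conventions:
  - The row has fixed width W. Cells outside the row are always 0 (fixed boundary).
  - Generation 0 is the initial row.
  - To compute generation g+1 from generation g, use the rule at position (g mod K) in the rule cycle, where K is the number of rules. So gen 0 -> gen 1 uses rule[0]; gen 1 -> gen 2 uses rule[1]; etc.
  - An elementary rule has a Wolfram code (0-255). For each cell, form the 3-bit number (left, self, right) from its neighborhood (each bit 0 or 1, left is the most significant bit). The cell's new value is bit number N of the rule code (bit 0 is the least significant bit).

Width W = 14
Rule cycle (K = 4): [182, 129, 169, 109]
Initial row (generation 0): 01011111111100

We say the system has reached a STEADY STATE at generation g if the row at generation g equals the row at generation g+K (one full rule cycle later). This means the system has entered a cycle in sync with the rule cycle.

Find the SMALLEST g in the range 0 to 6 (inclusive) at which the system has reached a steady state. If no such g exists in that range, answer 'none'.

Gen 0: 01011111111100
Gen 1 (rule 182): 11101111111010
Gen 2 (rule 129): 01000111110000
Gen 3 (rule 169): 00010111100111
Gen 4 (rule 109): 11011100100101
Gen 5 (rule 182): 00101011111111
Gen 6 (rule 129): 10000001111110
Gen 7 (rule 169): 00111101111100
Gen 8 (rule 109): 10100111000101
Gen 9 (rule 182): 11111010101111
Gen 10 (rule 129): 01110000000110

Answer: none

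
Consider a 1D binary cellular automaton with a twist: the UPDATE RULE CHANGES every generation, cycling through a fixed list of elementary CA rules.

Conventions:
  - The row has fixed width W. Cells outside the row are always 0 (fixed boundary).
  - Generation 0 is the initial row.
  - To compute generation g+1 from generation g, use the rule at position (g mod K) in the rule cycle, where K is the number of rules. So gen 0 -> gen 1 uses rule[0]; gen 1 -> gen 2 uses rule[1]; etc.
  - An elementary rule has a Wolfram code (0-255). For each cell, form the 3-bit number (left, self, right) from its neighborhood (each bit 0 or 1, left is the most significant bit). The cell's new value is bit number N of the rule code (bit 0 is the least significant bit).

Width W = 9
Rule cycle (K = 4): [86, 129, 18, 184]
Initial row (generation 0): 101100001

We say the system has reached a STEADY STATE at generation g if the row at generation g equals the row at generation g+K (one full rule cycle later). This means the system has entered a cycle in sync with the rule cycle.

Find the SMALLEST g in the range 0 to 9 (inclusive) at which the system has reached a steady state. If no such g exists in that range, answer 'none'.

Answer: 3

Derivation:
Gen 0: 101100001
Gen 1 (rule 86): 100110011
Gen 2 (rule 129): 000000000
Gen 3 (rule 18): 000000000
Gen 4 (rule 184): 000000000
Gen 5 (rule 86): 000000000
Gen 6 (rule 129): 111111111
Gen 7 (rule 18): 000000000
Gen 8 (rule 184): 000000000
Gen 9 (rule 86): 000000000
Gen 10 (rule 129): 111111111
Gen 11 (rule 18): 000000000
Gen 12 (rule 184): 000000000
Gen 13 (rule 86): 000000000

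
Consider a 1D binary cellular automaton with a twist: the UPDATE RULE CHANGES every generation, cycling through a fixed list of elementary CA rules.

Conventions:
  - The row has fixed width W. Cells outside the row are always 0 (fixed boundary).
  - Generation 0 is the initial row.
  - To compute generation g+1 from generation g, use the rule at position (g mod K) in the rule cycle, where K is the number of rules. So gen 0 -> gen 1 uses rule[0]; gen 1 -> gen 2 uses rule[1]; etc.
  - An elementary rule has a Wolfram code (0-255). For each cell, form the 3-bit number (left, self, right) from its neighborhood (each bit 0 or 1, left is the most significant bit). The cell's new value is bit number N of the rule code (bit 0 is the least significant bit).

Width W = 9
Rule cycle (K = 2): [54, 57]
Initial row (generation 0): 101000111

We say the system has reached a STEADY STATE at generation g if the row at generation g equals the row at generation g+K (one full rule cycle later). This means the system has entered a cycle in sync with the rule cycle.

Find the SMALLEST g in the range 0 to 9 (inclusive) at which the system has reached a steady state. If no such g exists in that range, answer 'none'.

Answer: none

Derivation:
Gen 0: 101000111
Gen 1 (rule 54): 111101000
Gen 2 (rule 57): 100010111
Gen 3 (rule 54): 110111000
Gen 4 (rule 57): 101100111
Gen 5 (rule 54): 110011000
Gen 6 (rule 57): 101010111
Gen 7 (rule 54): 111111000
Gen 8 (rule 57): 100000111
Gen 9 (rule 54): 110001000
Gen 10 (rule 57): 101100111
Gen 11 (rule 54): 110011000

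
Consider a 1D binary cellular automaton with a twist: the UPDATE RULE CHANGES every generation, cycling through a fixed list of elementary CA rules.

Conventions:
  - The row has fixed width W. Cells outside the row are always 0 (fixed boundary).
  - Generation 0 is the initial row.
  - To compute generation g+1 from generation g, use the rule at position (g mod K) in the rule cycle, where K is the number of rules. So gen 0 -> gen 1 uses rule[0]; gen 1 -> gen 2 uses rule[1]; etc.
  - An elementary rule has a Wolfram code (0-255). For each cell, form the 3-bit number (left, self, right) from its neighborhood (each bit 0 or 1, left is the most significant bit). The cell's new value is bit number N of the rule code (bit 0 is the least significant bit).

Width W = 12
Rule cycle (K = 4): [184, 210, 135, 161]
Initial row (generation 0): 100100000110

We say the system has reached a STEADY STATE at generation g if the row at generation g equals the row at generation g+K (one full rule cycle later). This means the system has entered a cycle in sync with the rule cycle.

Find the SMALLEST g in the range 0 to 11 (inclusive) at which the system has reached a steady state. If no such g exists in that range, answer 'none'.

Answer: none

Derivation:
Gen 0: 100100000110
Gen 1 (rule 184): 010010000101
Gen 2 (rule 210): 101101001000
Gen 3 (rule 135): 100001011011
Gen 4 (rule 161): 001100100100
Gen 5 (rule 184): 001010010010
Gen 6 (rule 210): 010001101101
Gen 7 (rule 135): 110110000001
Gen 8 (rule 161): 001000111100
Gen 9 (rule 184): 000100111010
Gen 10 (rule 210): 001011011001
Gen 11 (rule 135): 111000000011
Gen 12 (rule 161): 010011111000
Gen 13 (rule 184): 001011110100
Gen 14 (rule 210): 010001110010
Gen 15 (rule 135): 110110100110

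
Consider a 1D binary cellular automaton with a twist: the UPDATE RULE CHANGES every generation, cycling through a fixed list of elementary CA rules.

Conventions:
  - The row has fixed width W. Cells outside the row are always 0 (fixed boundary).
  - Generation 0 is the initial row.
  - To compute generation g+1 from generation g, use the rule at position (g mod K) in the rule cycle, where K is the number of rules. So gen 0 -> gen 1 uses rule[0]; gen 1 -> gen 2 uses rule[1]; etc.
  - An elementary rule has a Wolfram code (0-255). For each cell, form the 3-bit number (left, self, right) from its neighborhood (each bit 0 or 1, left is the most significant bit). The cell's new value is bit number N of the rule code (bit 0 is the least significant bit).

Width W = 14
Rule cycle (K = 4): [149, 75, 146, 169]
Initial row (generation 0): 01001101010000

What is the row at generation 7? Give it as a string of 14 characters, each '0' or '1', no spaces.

Answer: 00000001011000

Derivation:
Gen 0: 01001101010000
Gen 1 (rule 149): 01100001011111
Gen 2 (rule 75): 11101110010001
Gen 3 (rule 146): 01000101101010
Gen 4 (rule 169): 00010011010100
Gen 5 (rule 149): 11011000010111
Gen 6 (rule 75): 11011011100101
Gen 7 (rule 146): 00000001011000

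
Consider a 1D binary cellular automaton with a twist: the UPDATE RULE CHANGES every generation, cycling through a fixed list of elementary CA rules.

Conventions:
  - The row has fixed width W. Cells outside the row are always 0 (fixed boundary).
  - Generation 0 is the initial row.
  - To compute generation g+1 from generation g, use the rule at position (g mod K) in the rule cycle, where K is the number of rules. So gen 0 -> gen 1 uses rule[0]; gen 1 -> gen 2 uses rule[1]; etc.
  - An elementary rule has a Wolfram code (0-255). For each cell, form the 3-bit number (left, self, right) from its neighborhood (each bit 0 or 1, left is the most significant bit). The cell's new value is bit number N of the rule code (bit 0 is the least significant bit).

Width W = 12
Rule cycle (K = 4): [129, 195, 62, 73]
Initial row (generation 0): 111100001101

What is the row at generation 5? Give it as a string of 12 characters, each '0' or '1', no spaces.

Gen 0: 111100001101
Gen 1 (rule 129): 011001100000
Gen 2 (rule 195): 101010101111
Gen 3 (rule 62): 111111111000
Gen 4 (rule 73): 100000001011
Gen 5 (rule 129): 001111100000

Answer: 001111100000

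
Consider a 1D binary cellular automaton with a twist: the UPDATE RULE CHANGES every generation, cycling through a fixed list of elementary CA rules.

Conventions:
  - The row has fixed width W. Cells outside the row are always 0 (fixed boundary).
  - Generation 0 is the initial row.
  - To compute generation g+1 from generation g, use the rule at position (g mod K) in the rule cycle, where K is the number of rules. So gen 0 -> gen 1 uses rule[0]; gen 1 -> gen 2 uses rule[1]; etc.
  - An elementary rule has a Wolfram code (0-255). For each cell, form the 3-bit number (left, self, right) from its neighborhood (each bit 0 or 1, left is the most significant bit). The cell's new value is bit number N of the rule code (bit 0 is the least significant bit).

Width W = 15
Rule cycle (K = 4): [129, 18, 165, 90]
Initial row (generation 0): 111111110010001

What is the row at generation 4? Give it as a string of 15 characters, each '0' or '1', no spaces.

Answer: 001001000001011

Derivation:
Gen 0: 111111110010001
Gen 1 (rule 129): 011111100000100
Gen 2 (rule 18): 100000010001010
Gen 3 (rule 165): 101111010101110
Gen 4 (rule 90): 001001000001011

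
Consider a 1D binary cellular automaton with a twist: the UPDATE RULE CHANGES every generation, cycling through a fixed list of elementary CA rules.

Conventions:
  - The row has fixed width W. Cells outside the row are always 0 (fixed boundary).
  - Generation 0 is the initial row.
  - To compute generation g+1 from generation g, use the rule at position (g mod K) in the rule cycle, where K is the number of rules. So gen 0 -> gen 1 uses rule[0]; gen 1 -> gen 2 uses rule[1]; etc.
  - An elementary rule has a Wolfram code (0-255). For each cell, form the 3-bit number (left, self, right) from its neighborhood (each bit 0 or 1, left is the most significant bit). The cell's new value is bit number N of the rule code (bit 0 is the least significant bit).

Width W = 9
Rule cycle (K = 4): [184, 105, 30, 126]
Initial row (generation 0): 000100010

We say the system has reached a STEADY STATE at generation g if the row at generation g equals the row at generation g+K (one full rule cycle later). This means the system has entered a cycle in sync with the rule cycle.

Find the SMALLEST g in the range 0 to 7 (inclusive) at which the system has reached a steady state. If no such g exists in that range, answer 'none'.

Gen 0: 000100010
Gen 1 (rule 184): 000010001
Gen 2 (rule 105): 111000100
Gen 3 (rule 30): 100101110
Gen 4 (rule 126): 111111011
Gen 5 (rule 184): 111110110
Gen 6 (rule 105): 100011110
Gen 7 (rule 30): 110110001
Gen 8 (rule 126): 111111011
Gen 9 (rule 184): 111110110
Gen 10 (rule 105): 100011110
Gen 11 (rule 30): 110110001

Answer: 4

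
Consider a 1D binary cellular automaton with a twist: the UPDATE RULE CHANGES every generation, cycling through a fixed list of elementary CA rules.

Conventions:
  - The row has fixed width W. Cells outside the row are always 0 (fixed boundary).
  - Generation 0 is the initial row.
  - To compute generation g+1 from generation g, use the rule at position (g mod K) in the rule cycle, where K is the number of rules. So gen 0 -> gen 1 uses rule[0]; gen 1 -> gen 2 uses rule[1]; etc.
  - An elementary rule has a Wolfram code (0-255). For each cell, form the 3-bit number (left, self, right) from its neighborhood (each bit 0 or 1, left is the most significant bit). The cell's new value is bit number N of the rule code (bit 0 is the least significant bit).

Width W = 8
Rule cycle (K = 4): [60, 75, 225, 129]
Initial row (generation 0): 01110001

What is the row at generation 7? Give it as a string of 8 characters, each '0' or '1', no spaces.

Answer: 10011111

Derivation:
Gen 0: 01110001
Gen 1 (rule 60): 01001001
Gen 2 (rule 75): 10010010
Gen 3 (rule 225): 00000000
Gen 4 (rule 129): 11111111
Gen 5 (rule 60): 10000000
Gen 6 (rule 75): 00111111
Gen 7 (rule 225): 10011111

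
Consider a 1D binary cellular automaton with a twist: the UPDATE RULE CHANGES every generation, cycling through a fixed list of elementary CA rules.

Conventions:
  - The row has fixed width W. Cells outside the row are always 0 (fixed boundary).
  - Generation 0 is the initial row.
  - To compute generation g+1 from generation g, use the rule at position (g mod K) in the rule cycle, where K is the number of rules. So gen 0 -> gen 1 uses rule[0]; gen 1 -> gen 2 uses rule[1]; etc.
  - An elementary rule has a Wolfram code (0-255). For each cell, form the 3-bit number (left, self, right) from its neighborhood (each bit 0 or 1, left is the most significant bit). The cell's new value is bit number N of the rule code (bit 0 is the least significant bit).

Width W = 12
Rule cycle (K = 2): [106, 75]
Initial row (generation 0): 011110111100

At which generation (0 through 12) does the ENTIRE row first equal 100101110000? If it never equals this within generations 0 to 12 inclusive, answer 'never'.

Answer: never

Derivation:
Gen 0: 011110111100
Gen 1 (rule 106): 110011100100
Gen 2 (rule 75): 110110101001
Gen 3 (rule 106): 111111010010
Gen 4 (rule 75): 100001000100
Gen 5 (rule 106): 000010001000
Gen 6 (rule 75): 111100110011
Gen 7 (rule 106): 100101110111
Gen 8 (rule 75): 001001010101
Gen 9 (rule 106): 010010101010
Gen 10 (rule 75): 100100000000
Gen 11 (rule 106): 001000000000
Gen 12 (rule 75): 110011111111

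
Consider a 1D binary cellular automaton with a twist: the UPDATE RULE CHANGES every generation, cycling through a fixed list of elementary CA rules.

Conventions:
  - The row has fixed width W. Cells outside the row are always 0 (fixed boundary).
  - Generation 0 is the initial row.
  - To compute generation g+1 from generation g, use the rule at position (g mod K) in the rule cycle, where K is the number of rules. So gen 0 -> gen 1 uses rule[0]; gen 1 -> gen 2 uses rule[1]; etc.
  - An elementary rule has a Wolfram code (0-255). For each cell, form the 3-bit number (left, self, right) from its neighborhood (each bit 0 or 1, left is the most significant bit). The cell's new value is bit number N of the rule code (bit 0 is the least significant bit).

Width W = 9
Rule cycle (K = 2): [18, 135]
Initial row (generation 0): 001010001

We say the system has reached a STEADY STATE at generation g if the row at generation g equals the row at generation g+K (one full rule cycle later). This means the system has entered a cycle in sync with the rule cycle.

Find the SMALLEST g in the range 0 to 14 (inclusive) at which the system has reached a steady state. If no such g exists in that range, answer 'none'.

Gen 0: 001010001
Gen 1 (rule 18): 010001010
Gen 2 (rule 135): 110111010
Gen 3 (rule 18): 000000001
Gen 4 (rule 135): 111111111
Gen 5 (rule 18): 000000000
Gen 6 (rule 135): 111111111
Gen 7 (rule 18): 000000000
Gen 8 (rule 135): 111111111
Gen 9 (rule 18): 000000000
Gen 10 (rule 135): 111111111
Gen 11 (rule 18): 000000000
Gen 12 (rule 135): 111111111
Gen 13 (rule 18): 000000000
Gen 14 (rule 135): 111111111
Gen 15 (rule 18): 000000000
Gen 16 (rule 135): 111111111

Answer: 4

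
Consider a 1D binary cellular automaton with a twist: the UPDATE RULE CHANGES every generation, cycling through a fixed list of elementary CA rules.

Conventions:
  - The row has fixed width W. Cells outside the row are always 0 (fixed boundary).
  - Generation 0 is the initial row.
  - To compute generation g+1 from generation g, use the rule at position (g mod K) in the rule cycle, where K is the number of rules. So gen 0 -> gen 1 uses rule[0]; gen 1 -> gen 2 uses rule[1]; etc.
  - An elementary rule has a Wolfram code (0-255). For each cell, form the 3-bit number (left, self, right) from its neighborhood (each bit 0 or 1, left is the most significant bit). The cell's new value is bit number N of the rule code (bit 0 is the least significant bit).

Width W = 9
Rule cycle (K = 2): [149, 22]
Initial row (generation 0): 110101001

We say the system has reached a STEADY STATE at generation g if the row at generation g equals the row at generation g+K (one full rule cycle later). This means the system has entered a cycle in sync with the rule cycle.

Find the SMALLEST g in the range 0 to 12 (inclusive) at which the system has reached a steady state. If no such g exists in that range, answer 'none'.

Answer: 9

Derivation:
Gen 0: 110101001
Gen 1 (rule 149): 000101101
Gen 2 (rule 22): 001100001
Gen 3 (rule 149): 100011101
Gen 4 (rule 22): 110100001
Gen 5 (rule 149): 000111101
Gen 6 (rule 22): 001000001
Gen 7 (rule 149): 101111101
Gen 8 (rule 22): 100000001
Gen 9 (rule 149): 111111101
Gen 10 (rule 22): 000000001
Gen 11 (rule 149): 111111101
Gen 12 (rule 22): 000000001
Gen 13 (rule 149): 111111101
Gen 14 (rule 22): 000000001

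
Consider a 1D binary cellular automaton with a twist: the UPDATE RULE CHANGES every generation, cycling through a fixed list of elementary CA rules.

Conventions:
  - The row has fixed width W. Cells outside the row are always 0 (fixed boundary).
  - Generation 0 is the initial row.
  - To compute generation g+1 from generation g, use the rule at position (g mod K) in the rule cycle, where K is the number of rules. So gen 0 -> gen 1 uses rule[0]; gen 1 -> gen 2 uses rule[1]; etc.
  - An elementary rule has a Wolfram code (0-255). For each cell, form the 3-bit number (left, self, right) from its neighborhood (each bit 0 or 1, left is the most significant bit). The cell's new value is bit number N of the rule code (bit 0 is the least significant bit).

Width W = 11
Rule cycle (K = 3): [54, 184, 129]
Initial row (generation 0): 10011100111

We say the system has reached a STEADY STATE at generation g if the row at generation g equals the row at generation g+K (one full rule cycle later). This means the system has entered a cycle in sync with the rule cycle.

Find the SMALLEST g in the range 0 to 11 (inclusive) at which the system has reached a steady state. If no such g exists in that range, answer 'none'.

Gen 0: 10011100111
Gen 1 (rule 54): 11100011000
Gen 2 (rule 184): 11010010100
Gen 3 (rule 129): 00000000001
Gen 4 (rule 54): 00000000011
Gen 5 (rule 184): 00000000010
Gen 6 (rule 129): 11111111000
Gen 7 (rule 54): 00000000100
Gen 8 (rule 184): 00000000010
Gen 9 (rule 129): 11111111000
Gen 10 (rule 54): 00000000100
Gen 11 (rule 184): 00000000010
Gen 12 (rule 129): 11111111000
Gen 13 (rule 54): 00000000100
Gen 14 (rule 184): 00000000010

Answer: 5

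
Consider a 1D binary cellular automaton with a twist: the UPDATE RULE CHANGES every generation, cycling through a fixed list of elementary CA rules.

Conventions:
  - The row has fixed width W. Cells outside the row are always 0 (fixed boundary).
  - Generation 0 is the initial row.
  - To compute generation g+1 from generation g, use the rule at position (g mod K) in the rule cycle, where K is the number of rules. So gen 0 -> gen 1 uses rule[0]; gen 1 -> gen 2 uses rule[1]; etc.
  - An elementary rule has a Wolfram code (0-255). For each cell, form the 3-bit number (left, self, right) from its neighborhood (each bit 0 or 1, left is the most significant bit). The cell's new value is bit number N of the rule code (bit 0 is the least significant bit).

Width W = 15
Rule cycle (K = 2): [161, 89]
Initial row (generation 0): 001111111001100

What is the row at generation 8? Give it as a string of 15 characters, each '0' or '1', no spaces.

Answer: 010011110101100

Derivation:
Gen 0: 001111111001100
Gen 1 (rule 161): 100111110000001
Gen 2 (rule 89): 010100011111100
Gen 3 (rule 161): 001001001111001
Gen 4 (rule 89): 100100101001100
Gen 5 (rule 161): 000000010000001
Gen 6 (rule 89): 111111001111100
Gen 7 (rule 161): 011110000111001
Gen 8 (rule 89): 010011110101100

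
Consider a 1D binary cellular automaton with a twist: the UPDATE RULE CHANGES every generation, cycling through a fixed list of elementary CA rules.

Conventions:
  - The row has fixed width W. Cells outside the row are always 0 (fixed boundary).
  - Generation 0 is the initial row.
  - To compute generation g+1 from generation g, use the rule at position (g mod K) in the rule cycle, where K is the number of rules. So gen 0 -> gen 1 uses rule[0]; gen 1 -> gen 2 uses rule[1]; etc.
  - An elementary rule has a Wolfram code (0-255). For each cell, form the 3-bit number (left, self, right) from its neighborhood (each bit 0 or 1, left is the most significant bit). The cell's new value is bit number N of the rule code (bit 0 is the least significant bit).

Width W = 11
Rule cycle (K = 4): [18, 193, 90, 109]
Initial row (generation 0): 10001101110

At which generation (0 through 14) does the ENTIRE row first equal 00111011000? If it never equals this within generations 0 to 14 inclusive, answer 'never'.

Gen 0: 10001101110
Gen 1 (rule 18): 01010000001
Gen 2 (rule 193): 00000111100
Gen 3 (rule 90): 00001100110
Gen 4 (rule 109): 11101100110
Gen 5 (rule 18): 00000011001
Gen 6 (rule 193): 11111001000
Gen 7 (rule 90): 10001110100
Gen 8 (rule 109): 10101011101
Gen 9 (rule 18): 00000000000
Gen 10 (rule 193): 11111111111
Gen 11 (rule 90): 10000000001
Gen 12 (rule 109): 10111111101
Gen 13 (rule 18): 00000000000
Gen 14 (rule 193): 11111111111

Answer: never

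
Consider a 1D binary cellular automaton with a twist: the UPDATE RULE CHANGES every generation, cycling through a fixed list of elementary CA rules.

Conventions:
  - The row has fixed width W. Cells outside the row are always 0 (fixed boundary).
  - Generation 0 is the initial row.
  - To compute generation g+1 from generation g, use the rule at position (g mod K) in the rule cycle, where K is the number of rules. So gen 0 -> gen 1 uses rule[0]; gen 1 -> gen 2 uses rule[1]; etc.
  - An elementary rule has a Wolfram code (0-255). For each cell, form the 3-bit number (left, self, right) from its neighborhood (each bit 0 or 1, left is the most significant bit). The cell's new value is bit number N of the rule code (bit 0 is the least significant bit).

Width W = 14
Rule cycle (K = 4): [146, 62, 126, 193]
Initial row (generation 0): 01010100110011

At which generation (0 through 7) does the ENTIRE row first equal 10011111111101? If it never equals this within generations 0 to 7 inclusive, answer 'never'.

Gen 0: 01010100110011
Gen 1 (rule 146): 10000011001100
Gen 2 (rule 62): 11000110111010
Gen 3 (rule 126): 11101111101111
Gen 4 (rule 193): 01100111100111
Gen 5 (rule 146): 10011011011010
Gen 6 (rule 62): 11110110110111
Gen 7 (rule 126): 10011111111101

Answer: 7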